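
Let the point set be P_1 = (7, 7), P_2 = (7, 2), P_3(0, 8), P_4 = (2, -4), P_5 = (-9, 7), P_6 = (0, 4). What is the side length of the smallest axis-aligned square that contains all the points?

The bounding box has width 16 and height 12.
An axis-aligned square enclosing the set must have side ≥ max(width, height).
So the minimum side is max(16, 12) = 16.

16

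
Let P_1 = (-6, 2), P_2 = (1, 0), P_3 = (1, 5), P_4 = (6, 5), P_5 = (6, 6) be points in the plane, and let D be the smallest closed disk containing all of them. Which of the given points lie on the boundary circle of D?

P_1, P_5

By Welzl's lemma the MEC is supported by two points (diametrically opposite) or three points (on a circumcircle).
The farthest pair is P_1–P_5 with squared distance 160. The circle on this segment as diameter has centre (0, 4) and r² = 160/4 = 40.
Check P_2: distance² to centre = 17 ≤ 40, so it lies inside.
All remaining points lie in this disk, and no smaller disk contains both endpoints, so this is the minimum enclosing circle.
The points at distance exactly r from the centre are P_1, P_5 — 2 points.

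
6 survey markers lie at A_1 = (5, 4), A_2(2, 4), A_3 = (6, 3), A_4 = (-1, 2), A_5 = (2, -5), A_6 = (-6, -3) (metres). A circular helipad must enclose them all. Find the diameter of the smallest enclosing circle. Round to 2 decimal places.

13.42

By Welzl's lemma the MEC is supported by two points (diametrically opposite) or three points (on a circumcircle).
The farthest pair is A_3–A_6 with squared distance 180. The circle on this segment as diameter has centre (0, 0) and r² = 180/4 = 45.
Check A_1: distance² to centre = 41 ≤ 45, so it lies inside.
All remaining points lie in this disk, and no smaller disk contains both endpoints, so this is the minimum enclosing circle.
Diameter = 2r = 2√45 ≈ 13.42.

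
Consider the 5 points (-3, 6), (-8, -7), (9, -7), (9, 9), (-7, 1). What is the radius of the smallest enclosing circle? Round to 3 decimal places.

The minimum enclosing circle of a finite set is fixed by two of the points (as a diameter) or three (as a circumcircle).
The farthest pair is (-8, -7)–(9, 9) with squared distance 545. The circle on this segment as diameter has centre (0.5, 1) and r² = 545/4 = 136.25.
Check (-3, 6): distance² to centre = 37.25 ≤ 136.25, so it lies inside.
All remaining points lie in this disk, and no smaller disk contains both endpoints, so this is the minimum enclosing circle.
r = √(136.25) ≈ 11.673.

11.673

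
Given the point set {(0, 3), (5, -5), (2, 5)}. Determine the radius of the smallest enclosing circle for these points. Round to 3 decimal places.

Call the three points A, B, C in the order given.
Side lengths²: AB² = 89, AC² = 8, BC² = 109.
Since BC² = 109 ≥ 89 + 8 = 97, the angle opposite BC is not acute, so the smallest enclosing circle has BC as diameter.
Centre = midpoint of BC = (3.5, 0), r² = 109/4 = 27.25.
r = √(27.25) ≈ 5.220.

5.220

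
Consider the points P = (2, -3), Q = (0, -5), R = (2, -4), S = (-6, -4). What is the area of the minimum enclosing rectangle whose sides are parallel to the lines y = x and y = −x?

36

In coordinates u = x + y, v = x − y the rectangle is axis-aligned; the map (x,y)→(u,v) scales areas by 2.
u-values: -1, -5, -2, -10; range = -1 − (-10) = 9.
v-values: 5, 5, 6, -2; range = 6 − (-2) = 8.
Area = (9 × 8) / 2 = 36.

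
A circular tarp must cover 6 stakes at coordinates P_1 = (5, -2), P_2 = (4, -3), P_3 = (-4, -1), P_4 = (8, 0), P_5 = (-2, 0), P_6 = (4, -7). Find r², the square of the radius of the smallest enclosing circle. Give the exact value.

A smallest enclosing disk is always determined by at most three of the input points on its boundary.
The minimum enclosing circle is determined by three boundary points: P_3, P_4, P_6.
Their circumcentre is (2.0625, -1.25) with r² = 36.81640625.
The farthest remaining point P_5 is at distance² 18.06640625 ≤ 36.81640625.

36.81640625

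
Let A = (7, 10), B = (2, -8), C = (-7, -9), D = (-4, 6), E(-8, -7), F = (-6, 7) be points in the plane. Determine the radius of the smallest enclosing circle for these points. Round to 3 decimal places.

11.800

By Welzl's lemma the MEC is supported by two points (diametrically opposite) or three points (on a circumcircle).
The farthest pair is A–C with squared distance 557. The circle on this segment as diameter has centre (0, 0.5) and r² = 557/4 = 139.25.
Check B: distance² to centre = 76.25 ≤ 139.25, so it lies inside.
All remaining points lie in this disk, and no smaller disk contains both endpoints, so this is the minimum enclosing circle.
r = √(139.25) ≈ 11.800.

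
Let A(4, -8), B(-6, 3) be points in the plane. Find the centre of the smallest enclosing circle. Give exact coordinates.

The smallest circle enclosing two points has them as diameter endpoints.
Centre = midpoint = (-1, -2.5); r² = |AB|²/4 = 221/4 = 55.25.
Centre = (-1, -2.5).

(-1, -2.5)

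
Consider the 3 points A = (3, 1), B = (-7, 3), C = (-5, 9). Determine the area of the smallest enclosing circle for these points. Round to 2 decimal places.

Side lengths²: AB² = 104, AC² = 128, BC² = 40.
Since AC² = 128 < 104 + 40 = 144, the triangle is acute, so the smallest enclosing circle is the circumcircle.
Circumcentre = (-1.5, 4.5), r² = 32.5.
Area = π·r² = π·32.5 ≈ 102.10.

102.10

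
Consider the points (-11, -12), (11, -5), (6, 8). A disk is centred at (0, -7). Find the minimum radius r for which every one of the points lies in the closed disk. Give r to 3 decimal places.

The required radius is the distance from (0, -7) to the farthest point.
Squared distances: 146, 125, 261.
Maximum is 261, attained at (6, 8).
r = √261 ≈ 16.155.

16.155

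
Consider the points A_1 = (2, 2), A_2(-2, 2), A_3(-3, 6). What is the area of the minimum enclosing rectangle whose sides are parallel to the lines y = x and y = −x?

In coordinates u = x + y, v = x − y the rectangle is axis-aligned; the map (x,y)→(u,v) scales areas by 2.
u-values: 4, 0, 3; range = 4 − 0 = 4.
v-values: 0, -4, -9; range = 0 − (-9) = 9.
Area = (4 × 9) / 2 = 18.

18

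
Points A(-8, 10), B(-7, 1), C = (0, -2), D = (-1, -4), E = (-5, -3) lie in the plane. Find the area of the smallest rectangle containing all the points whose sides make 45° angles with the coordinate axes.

In coordinates u = x + y, v = x − y the rectangle is axis-aligned; the map (x,y)→(u,v) scales areas by 2.
u-values: 2, -6, -2, -5, -8; range = 2 − (-8) = 10.
v-values: -18, -8, 2, 3, -2; range = 3 − (-18) = 21.
Area = (10 × 21) / 2 = 105.

105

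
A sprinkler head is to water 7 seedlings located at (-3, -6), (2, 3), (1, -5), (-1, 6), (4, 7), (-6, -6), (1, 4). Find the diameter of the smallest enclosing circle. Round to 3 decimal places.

16.401

A smallest enclosing disk is always determined by at most three of the input points on its boundary.
The farthest pair is (4, 7)–(-6, -6) with squared distance 269. The circle on this segment as diameter has centre (-1, 0.5) and r² = 269/4 = 67.25.
Check (-3, -6): distance² to centre = 46.25 ≤ 67.25, so it lies inside.
All remaining points lie in this disk, and no smaller disk contains both endpoints, so this is the minimum enclosing circle.
Diameter = 2r = 2√(67.25) ≈ 16.401.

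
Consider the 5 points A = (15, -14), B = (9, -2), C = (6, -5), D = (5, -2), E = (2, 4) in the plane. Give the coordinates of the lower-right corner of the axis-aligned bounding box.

x-range [2, 15], y-range [-14, 4].
The lower-right corner is (15, -14).

(15, -14)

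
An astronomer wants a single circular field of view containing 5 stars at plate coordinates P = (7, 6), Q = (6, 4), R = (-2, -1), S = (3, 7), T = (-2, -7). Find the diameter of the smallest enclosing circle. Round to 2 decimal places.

15.81

A smallest enclosing disk is always determined by at most three of the input points on its boundary.
The farthest pair is P–T with squared distance 250. The circle on this segment as diameter has centre (2.5, -0.5) and r² = 250/4 = 62.5.
Check Q: distance² to centre = 32.5 ≤ 62.5, so it lies inside.
All remaining points lie in this disk, and no smaller disk contains both endpoints, so this is the minimum enclosing circle.
Diameter = 2r = 2√(62.5) ≈ 15.81.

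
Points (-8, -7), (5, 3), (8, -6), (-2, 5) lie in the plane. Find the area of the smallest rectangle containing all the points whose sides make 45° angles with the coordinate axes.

In coordinates u = x + y, v = x − y the rectangle is axis-aligned; the map (x,y)→(u,v) scales areas by 2.
u-values: -15, 8, 2, 3; range = 8 − (-15) = 23.
v-values: -1, 2, 14, -7; range = 14 − (-7) = 21.
Area = (23 × 21) / 2 = 241.5.

241.5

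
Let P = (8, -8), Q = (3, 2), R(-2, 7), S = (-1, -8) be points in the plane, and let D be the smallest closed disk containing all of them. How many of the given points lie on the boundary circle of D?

2

By Welzl's lemma the MEC is supported by two points (diametrically opposite) or three points (on a circumcircle).
The farthest pair is P–R with squared distance 325. The circle on this segment as diameter has centre (3, -0.5) and r² = 325/4 = 81.25.
Check Q: distance² to centre = 6.25 ≤ 81.25, so it lies inside.
All remaining points lie in this disk, and no smaller disk contains both endpoints, so this is the minimum enclosing circle.
The points at distance exactly r from the centre are P, R — 2 points.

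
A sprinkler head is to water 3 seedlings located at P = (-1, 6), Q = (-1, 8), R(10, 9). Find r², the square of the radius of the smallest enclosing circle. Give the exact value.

Side lengths²: PQ² = 4, PR² = 130, QR² = 122.
Since PR² = 130 ≥ 122 + 4 = 126, the angle opposite PR is not acute, so the smallest enclosing circle has PR as diameter.
Centre = midpoint of PR = (4.5, 7.5), r² = 130/4 = 32.5.

32.5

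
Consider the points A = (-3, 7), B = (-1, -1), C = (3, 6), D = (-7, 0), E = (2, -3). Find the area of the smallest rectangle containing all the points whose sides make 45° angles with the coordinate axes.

120

In coordinates u = x + y, v = x − y the rectangle is axis-aligned; the map (x,y)→(u,v) scales areas by 2.
u-values: 4, -2, 9, -7, -1; range = 9 − (-7) = 16.
v-values: -10, 0, -3, -7, 5; range = 5 − (-10) = 15.
Area = (16 × 15) / 2 = 120.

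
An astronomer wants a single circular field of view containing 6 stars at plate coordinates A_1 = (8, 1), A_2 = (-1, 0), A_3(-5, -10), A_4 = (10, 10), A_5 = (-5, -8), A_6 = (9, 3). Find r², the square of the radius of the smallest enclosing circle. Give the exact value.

156.25

The minimum enclosing circle of a finite set is fixed by two of the points (as a diameter) or three (as a circumcircle).
The farthest pair is A_3–A_4 with squared distance 625. The circle on this segment as diameter has centre (2.5, 0) and r² = 625/4 = 156.25.
Check A_1: distance² to centre = 31.25 ≤ 156.25, so it lies inside.
All remaining points lie in this disk, and no smaller disk contains both endpoints, so this is the minimum enclosing circle.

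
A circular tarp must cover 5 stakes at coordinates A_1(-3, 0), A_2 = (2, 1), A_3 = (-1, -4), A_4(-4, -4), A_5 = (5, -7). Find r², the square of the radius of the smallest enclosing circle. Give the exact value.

28.25

The minimum enclosing circle of a finite set is fixed by two of the points (as a diameter) or three (as a circumcircle).
The farthest pair is A_1–A_5 with squared distance 113. The circle on this segment as diameter has centre (1, -3.5) and r² = 113/4 = 28.25.
Check A_2: distance² to centre = 21.25 ≤ 28.25, so it lies inside.
All remaining points lie in this disk, and no smaller disk contains both endpoints, so this is the minimum enclosing circle.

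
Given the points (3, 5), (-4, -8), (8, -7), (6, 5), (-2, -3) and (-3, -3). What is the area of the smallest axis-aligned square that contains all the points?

169

The bounding box has width 12 and height 13.
An axis-aligned square enclosing the set must have side ≥ max(width, height).
So the minimum side is max(12, 13) = 13.
Area = 13² = 169.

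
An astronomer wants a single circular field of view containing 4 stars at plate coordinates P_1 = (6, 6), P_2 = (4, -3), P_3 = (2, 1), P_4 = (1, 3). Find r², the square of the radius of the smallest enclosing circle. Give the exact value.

The farthest pair is P_1–P_2 with squared distance 85. The circle on this segment as diameter has centre (5, 1.5) and r² = 85/4 = 21.25.
Check P_3: distance² to centre = 9.25 ≤ 21.25, so it lies inside.
All remaining points lie in this disk, and no smaller disk contains both endpoints, so this is the minimum enclosing circle.

21.25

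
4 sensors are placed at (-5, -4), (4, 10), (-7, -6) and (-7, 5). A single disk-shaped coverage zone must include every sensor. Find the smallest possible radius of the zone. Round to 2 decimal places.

The minimum enclosing circle of a finite set is fixed by two of the points (as a diameter) or three (as a circumcircle).
The farthest pair is (4, 10)–(-7, -6) with squared distance 377. The circle on this segment as diameter has centre (-1.5, 2) and r² = 377/4 = 94.25.
Check (-5, -4): distance² to centre = 48.25 ≤ 94.25, so it lies inside.
All remaining points lie in this disk, and no smaller disk contains both endpoints, so this is the minimum enclosing circle.
r = √(94.25) ≈ 9.71.

9.71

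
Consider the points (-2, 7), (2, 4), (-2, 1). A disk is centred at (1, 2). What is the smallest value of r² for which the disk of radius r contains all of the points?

34

The required radius is the distance from (1, 2) to the farthest point.
Squared distances: 34, 5, 10.
Maximum is 34, attained at (-2, 7).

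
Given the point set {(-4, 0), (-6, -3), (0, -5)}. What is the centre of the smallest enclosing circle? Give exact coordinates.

Call the three points A, B, C in the order given.
Side lengths²: AB² = 13, AC² = 41, BC² = 40.
Since AC² = 41 < 40 + 13 = 53, the triangle is acute, so the smallest enclosing circle is the circumcircle.
Circumcentre = (-59/22, -67/22), r² = 2665/242.
Centre = (-59/22, -67/22).

(-59/22, -67/22)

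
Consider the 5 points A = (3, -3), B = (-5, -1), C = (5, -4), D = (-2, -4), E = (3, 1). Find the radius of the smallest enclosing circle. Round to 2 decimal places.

The minimum enclosing circle of a finite set is fixed by two of the points (as a diameter) or three (as a circumcircle).
The farthest pair is B–C with squared distance 109. The circle on this segment as diameter has centre (0, -2.5) and r² = 109/4 = 27.25.
Check A: distance² to centre = 9.25 ≤ 27.25, so it lies inside.
All remaining points lie in this disk, and no smaller disk contains both endpoints, so this is the minimum enclosing circle.
r = √(27.25) ≈ 5.22.

5.22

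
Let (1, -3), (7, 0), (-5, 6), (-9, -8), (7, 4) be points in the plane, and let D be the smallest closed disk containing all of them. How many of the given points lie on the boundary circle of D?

2

By Welzl's lemma the MEC is supported by two points (diametrically opposite) or three points (on a circumcircle).
The farthest pair is (-9, -8)–(7, 4) with squared distance 400. The circle on this segment as diameter has centre (-1, -2) and r² = 400/4 = 100.
Check (1, -3): distance² to centre = 5 ≤ 100, so it lies inside.
All remaining points lie in this disk, and no smaller disk contains both endpoints, so this is the minimum enclosing circle.
The points at distance exactly r from the centre are (-9, -8), (7, 4) — 2 points.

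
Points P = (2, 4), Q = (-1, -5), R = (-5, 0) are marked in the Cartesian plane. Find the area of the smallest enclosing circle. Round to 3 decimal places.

Side lengths²: PQ² = 90, PR² = 65, QR² = 41.
Since PQ² = 90 < 65 + 41 = 106, the triangle is acute, so the smallest enclosing circle is the circumcircle.
Circumcentre = (-7/34, -9/34), r² = 13325/578.
Area = π·r² = π·13325/578 ≈ 72.425.

72.425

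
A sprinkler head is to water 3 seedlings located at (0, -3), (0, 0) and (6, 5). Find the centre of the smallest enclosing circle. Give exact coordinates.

(3, 1)

Call the three points A, B, C in the order given.
Side lengths²: AB² = 9, AC² = 100, BC² = 61.
Since AC² = 100 ≥ 61 + 9 = 70, the angle opposite AC is not acute, so the smallest enclosing circle has AC as diameter.
Centre = midpoint of AC = (3, 1), r² = 100/4 = 25.
Centre = (3, 1).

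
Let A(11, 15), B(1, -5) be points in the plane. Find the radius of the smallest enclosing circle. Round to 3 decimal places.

11.180

The smallest circle enclosing two points has them as diameter endpoints.
Centre = midpoint = (6, 5); r² = |AB|²/4 = 500/4 = 125.
r = √125 ≈ 11.180.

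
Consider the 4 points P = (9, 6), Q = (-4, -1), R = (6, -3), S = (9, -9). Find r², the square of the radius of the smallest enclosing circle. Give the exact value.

25397/338

By Welzl's lemma the MEC is supported by two points (diametrically opposite) or three points (on a circumcircle).
The minimum enclosing circle is determined by three boundary points: P, Q, S.
Their circumcentre is (121/26, -1.5) with r² = 25397/338.
The farthest remaining point R is at distance² 1373/338 ≤ 25397/338.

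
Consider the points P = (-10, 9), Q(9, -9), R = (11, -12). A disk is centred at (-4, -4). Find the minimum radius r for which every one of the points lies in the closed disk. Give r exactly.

The required radius is the distance from (-4, -4) to the farthest point.
Squared distances: 205, 194, 289.
Maximum is 289, attained at R.
r = √289 = 17.

17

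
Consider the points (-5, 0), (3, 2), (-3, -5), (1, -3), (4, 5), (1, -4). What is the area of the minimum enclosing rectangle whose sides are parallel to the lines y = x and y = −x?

85

In coordinates u = x + y, v = x − y the rectangle is axis-aligned; the map (x,y)→(u,v) scales areas by 2.
u-values: -5, 5, -8, -2, 9, -3; range = 9 − (-8) = 17.
v-values: -5, 1, 2, 4, -1, 5; range = 5 − (-5) = 10.
Area = (17 × 10) / 2 = 85.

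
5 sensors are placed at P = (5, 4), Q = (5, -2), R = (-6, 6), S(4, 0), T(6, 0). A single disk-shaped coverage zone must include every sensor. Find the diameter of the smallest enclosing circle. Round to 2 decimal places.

13.60

The farthest pair is Q–R with squared distance 185. The circle on this segment as diameter has centre (-0.5, 2) and r² = 185/4 = 46.25.
Check P: distance² to centre = 34.25 ≤ 46.25, so it lies inside.
All remaining points lie in this disk, and no smaller disk contains both endpoints, so this is the minimum enclosing circle.
Diameter = 2r = 2√(46.25) ≈ 13.60.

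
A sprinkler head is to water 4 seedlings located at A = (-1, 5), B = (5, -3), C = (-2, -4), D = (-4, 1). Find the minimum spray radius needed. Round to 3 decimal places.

5.164

The minimum enclosing circle is determined by three boundary points: A, B, C.
Their circumcentre is (30/31, 7/31) with r² = 25625/961.
The farthest remaining point D is at distance² 24292/961 ≤ 25625/961.
r = √(25625/961) ≈ 5.164.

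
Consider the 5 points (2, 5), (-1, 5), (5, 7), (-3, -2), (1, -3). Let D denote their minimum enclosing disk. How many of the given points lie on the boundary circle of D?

2

A smallest enclosing disk is always determined by at most three of the input points on its boundary.
The farthest pair is (5, 7)–(-3, -2) with squared distance 145. The circle on this segment as diameter has centre (1, 2.5) and r² = 145/4 = 36.25.
Check (2, 5): distance² to centre = 7.25 ≤ 36.25, so it lies inside.
All remaining points lie in this disk, and no smaller disk contains both endpoints, so this is the minimum enclosing circle.
The points at distance exactly r from the centre are (5, 7), (-3, -2) — 2 points.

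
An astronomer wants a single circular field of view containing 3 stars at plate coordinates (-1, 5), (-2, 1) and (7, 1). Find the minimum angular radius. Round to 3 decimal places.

4.610

Call the three points A, B, C in the order given.
Side lengths²: AB² = 17, AC² = 80, BC² = 81.
Since BC² = 81 < 80 + 17 = 97, the triangle is acute, so the smallest enclosing circle is the circumcircle.
Circumcentre = (2.5, 2), r² = 21.25.
r = √(21.25) ≈ 4.610.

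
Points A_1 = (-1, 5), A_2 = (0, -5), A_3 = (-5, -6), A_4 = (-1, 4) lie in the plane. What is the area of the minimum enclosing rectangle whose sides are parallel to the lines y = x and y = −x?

In coordinates u = x + y, v = x − y the rectangle is axis-aligned; the map (x,y)→(u,v) scales areas by 2.
u-values: 4, -5, -11, 3; range = 4 − (-11) = 15.
v-values: -6, 5, 1, -5; range = 5 − (-6) = 11.
Area = (15 × 11) / 2 = 82.5.

82.5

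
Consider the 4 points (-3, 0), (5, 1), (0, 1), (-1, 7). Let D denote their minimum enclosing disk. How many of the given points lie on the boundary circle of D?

3

A smallest enclosing disk is always determined by at most three of the input points on its boundary.
The minimum enclosing circle is determined by three boundary points: (-3, 0), (5, 1), (-1, 7).
Their circumcentre is (13/18, 49/18) with r² = 3445/162.
The farthest remaining point (0, 1) is at distance² 565/162 ≤ 3445/162.
The points at distance exactly r from the centre are (-3, 0), (5, 1), (-1, 7) — 3 points.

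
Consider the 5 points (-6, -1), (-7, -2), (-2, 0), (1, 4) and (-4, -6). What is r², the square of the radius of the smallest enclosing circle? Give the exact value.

The minimum enclosing circle of a finite set is fixed by two of the points (as a diameter) or three (as a circumcircle).
The farthest pair is (1, 4)–(-4, -6) with squared distance 125. The circle on this segment as diameter has centre (-1.5, -1) and r² = 125/4 = 31.25.
Check (-6, -1): distance² to centre = 20.25 ≤ 31.25, so it lies inside.
All remaining points lie in this disk, and no smaller disk contains both endpoints, so this is the minimum enclosing circle.

31.25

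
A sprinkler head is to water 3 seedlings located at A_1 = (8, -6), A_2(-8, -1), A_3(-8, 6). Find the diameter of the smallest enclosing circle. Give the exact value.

Side lengths²: A_1A_2² = 281, A_1A_3² = 400, A_2A_3² = 49.
Since A_1A_3² = 400 ≥ 281 + 49 = 330, the angle opposite A_1A_3 is not acute, so the smallest enclosing circle has A_1A_3 as diameter.
Centre = midpoint of A_1A_3 = (0, 0), r² = 400/4 = 100.
Diameter = 2r = 2√100 = 20.

20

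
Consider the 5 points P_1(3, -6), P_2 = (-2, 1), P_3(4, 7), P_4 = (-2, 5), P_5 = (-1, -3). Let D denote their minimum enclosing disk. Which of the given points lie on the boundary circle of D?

The minimum enclosing circle of a finite set is fixed by two of the points (as a diameter) or three (as a circumcircle).
The minimum enclosing circle is determined by three boundary points: P_1, P_3, P_4.
Their circumcentre is (107/38, 21/38) with r² = 31025/722.
The farthest remaining point P_5 is at distance² 19625/722 ≤ 31025/722.
The points at distance exactly r from the centre are P_1, P_3, P_4 — 3 points.

P_1, P_3, P_4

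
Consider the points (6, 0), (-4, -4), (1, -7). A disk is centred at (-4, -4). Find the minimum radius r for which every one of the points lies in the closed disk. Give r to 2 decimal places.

10.77

The required radius is the distance from (-4, -4) to the farthest point.
Squared distances: 116, 0, 34.
Maximum is 116, attained at (6, 0).
r = √116 ≈ 10.77.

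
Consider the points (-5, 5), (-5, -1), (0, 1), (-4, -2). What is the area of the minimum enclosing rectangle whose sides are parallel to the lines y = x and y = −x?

31.5

In coordinates u = x + y, v = x − y the rectangle is axis-aligned; the map (x,y)→(u,v) scales areas by 2.
u-values: 0, -6, 1, -6; range = 1 − (-6) = 7.
v-values: -10, -4, -1, -2; range = -1 − (-10) = 9.
Area = (7 × 9) / 2 = 31.5.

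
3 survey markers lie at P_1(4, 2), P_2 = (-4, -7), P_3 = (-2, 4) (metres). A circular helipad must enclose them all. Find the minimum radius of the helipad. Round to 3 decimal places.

Side lengths²: P_1P_2² = 145, P_1P_3² = 40, P_2P_3² = 125.
Since P_1P_2² = 145 < 125 + 40 = 165, the triangle is acute, so the smallest enclosing circle is the circumcircle.
Circumcentre = (-9/14, -27/14), r² = 3625/98.
r = √(3625/98) ≈ 6.082.

6.082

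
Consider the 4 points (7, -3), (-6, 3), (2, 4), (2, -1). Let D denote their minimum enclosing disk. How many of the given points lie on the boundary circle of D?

By Welzl's lemma the MEC is supported by two points (diametrically opposite) or three points (on a circumcircle).
The farthest pair is (7, -3)–(-6, 3) with squared distance 205. The circle on this segment as diameter has centre (0.5, 0) and r² = 205/4 = 51.25.
Check (2, 4): distance² to centre = 18.25 ≤ 51.25, so it lies inside.
All remaining points lie in this disk, and no smaller disk contains both endpoints, so this is the minimum enclosing circle.
The points at distance exactly r from the centre are (7, -3), (-6, 3) — 2 points.

2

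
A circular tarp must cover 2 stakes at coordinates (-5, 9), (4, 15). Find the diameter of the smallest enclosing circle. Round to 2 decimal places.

10.82

The smallest circle enclosing two points has them as diameter endpoints.
Centre = midpoint = (-0.5, 12); r² = |(-5, 9)−(4, 15)|²/4 = 117/4 = 29.25.
Diameter = 2r = 2√(29.25) ≈ 10.82.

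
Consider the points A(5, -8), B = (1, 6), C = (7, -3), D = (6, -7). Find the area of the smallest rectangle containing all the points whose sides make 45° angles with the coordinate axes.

90

In coordinates u = x + y, v = x − y the rectangle is axis-aligned; the map (x,y)→(u,v) scales areas by 2.
u-values: -3, 7, 4, -1; range = 7 − (-3) = 10.
v-values: 13, -5, 10, 13; range = 13 − (-5) = 18.
Area = (10 × 18) / 2 = 90.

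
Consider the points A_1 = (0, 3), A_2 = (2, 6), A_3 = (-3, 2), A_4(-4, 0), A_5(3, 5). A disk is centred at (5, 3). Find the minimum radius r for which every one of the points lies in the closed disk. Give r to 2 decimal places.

9.49

The required radius is the distance from (5, 3) to the farthest point.
Squared distances: 25, 18, 65, 90, 8.
Maximum is 90, attained at A_4.
r = √90 ≈ 9.49.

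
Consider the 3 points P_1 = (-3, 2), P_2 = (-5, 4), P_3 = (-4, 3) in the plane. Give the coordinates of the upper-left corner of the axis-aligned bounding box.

x-range [-5, -3], y-range [2, 4].
The upper-left corner is (-5, 4).

(-5, 4)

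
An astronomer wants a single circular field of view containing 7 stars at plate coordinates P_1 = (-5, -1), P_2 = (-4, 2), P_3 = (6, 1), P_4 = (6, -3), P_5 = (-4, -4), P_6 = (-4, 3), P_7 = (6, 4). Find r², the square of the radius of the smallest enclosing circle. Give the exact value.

A smallest enclosing disk is always determined by at most three of the input points on its boundary.
The farthest pair is P_5–P_7 with squared distance 164. The circle on this segment as diameter has centre (1, 0) and r² = 164/4 = 41.
Check P_1: distance² to centre = 37 ≤ 41, so it lies inside.
All remaining points lie in this disk, and no smaller disk contains both endpoints, so this is the minimum enclosing circle.

41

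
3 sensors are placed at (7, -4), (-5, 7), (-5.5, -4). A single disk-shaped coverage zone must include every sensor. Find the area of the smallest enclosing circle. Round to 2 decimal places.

208.56

Call the three points A, B, C in the order given.
Side lengths²: AB² = 265, AC² = 156.25, BC² = 121.25.
Since AB² = 265 < 156.25 + 121.25 = 277.5, the triangle is acute, so the smallest enclosing circle is the circumcircle.
Circumcentre = (0.75, 27/22), r² = 128525/1936.
Area = π·r² = π·128525/1936 ≈ 208.56.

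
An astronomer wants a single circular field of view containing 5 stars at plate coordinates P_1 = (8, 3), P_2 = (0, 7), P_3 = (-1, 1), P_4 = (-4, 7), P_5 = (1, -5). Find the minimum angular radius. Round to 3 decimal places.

7.048

The minimum enclosing circle of a finite set is fixed by two of the points (as a diameter) or three (as a circumcircle).
The minimum enclosing circle is determined by three boundary points: P_1, P_4, P_5.
Their circumcentre is (63/62, 127/62) with r² = 95485/1922.
The farthest remaining point P_2 is at distance² 49109/1922 ≤ 95485/1922.
r = √(95485/1922) ≈ 7.048.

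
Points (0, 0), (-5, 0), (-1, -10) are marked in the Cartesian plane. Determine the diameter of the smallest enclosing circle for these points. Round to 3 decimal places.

Call the three points A, B, C in the order given.
Side lengths²: AB² = 25, AC² = 101, BC² = 116.
Since BC² = 116 < 101 + 25 = 126, the triangle is acute, so the smallest enclosing circle is the circumcircle.
Circumcentre = (-2.5, -4.8), r² = 29.29.
Diameter = 2r = 2√(29.29) ≈ 10.824.

10.824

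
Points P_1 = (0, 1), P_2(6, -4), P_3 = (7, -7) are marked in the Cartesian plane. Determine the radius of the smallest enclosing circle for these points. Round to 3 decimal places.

5.315

Side lengths²: P_1P_2² = 61, P_1P_3² = 113, P_2P_3² = 10.
Since P_1P_3² = 113 ≥ 61 + 10 = 71, the angle opposite P_1P_3 is not acute, so the smallest enclosing circle has P_1P_3 as diameter.
Centre = midpoint of P_1P_3 = (3.5, -3), r² = 113/4 = 28.25.
r = √(28.25) ≈ 5.315.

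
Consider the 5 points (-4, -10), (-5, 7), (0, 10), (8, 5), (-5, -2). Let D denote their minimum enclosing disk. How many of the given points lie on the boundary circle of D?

The minimum enclosing circle of a finite set is fixed by two of the points (as a diameter) or three (as a circumcircle).
The minimum enclosing circle is determined by three boundary points: (-4, -10), (0, 10), (8, 5).
Their circumcentre is (-5/6, -7/30) with r² = 47437/450.
The farthest remaining point (-5, 7) is at distance² 31357/450 ≤ 47437/450.
The points at distance exactly r from the centre are (-4, -10), (0, 10), (8, 5) — 3 points.

3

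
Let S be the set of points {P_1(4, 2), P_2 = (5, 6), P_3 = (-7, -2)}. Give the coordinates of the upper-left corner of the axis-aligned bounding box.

x-range [-7, 5], y-range [-2, 6].
The upper-left corner is (-7, 6).

(-7, 6)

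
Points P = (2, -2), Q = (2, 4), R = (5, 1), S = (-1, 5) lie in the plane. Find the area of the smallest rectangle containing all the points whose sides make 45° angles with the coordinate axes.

In coordinates u = x + y, v = x − y the rectangle is axis-aligned; the map (x,y)→(u,v) scales areas by 2.
u-values: 0, 6, 6, 4; range = 6 − 0 = 6.
v-values: 4, -2, 4, -6; range = 4 − (-6) = 10.
Area = (6 × 10) / 2 = 30.

30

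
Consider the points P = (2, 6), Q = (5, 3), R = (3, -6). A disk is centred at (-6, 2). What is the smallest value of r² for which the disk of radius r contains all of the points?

145

The required radius is the distance from (-6, 2) to the farthest point.
Squared distances: 80, 122, 145.
Maximum is 145, attained at R.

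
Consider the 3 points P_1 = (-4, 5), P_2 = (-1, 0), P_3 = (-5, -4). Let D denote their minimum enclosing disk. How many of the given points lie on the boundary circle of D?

2

Side lengths²: P_1P_2² = 34, P_1P_3² = 82, P_2P_3² = 32.
Since P_1P_3² = 82 ≥ 34 + 32 = 66, the angle opposite P_1P_3 is not acute, so the smallest enclosing circle has P_1P_3 as diameter.
Centre = midpoint of P_1P_3 = (-4.5, 0.5), r² = 82/4 = 20.5.
The points at distance exactly r from the centre are P_1, P_3 — 2 points.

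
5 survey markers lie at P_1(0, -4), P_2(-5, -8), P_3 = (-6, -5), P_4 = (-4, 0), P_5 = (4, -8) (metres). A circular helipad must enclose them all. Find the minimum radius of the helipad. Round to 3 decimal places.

By Welzl's lemma the MEC is supported by two points (diametrically opposite) or three points (on a circumcircle).
The minimum enclosing circle is determined by three boundary points: P_2, P_4, P_5.
Their circumcentre is (-0.5, -4.5) with r² = 32.5.
The farthest remaining point P_3 is at distance² 30.5 ≤ 32.5.
r = √(32.5) ≈ 5.701.

5.701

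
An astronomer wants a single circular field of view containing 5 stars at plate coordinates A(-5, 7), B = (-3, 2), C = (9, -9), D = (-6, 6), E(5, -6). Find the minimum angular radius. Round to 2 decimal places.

By Welzl's lemma the MEC is supported by two points (diametrically opposite) or three points (on a circumcircle).
The farthest pair is A–C with squared distance 452. The circle on this segment as diameter has centre (2, -1) and r² = 452/4 = 113.
Check B: distance² to centre = 34 ≤ 113, so it lies inside.
All remaining points lie in this disk, and no smaller disk contains both endpoints, so this is the minimum enclosing circle.
r = √113 ≈ 10.63.

10.63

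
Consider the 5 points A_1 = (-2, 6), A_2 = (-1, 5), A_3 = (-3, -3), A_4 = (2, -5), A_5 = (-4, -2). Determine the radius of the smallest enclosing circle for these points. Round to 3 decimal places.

The minimum enclosing circle of a finite set is fixed by two of the points (as a diameter) or three (as a circumcircle).
The farthest pair is A_1–A_4 with squared distance 137. The circle on this segment as diameter has centre (0, 0.5) and r² = 137/4 = 34.25.
Check A_2: distance² to centre = 21.25 ≤ 34.25, so it lies inside.
All remaining points lie in this disk, and no smaller disk contains both endpoints, so this is the minimum enclosing circle.
r = √(34.25) ≈ 5.852.

5.852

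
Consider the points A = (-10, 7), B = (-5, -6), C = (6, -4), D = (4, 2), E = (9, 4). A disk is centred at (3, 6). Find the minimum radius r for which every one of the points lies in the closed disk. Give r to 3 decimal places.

14.422

The required radius is the distance from (3, 6) to the farthest point.
Squared distances: 170, 208, 109, 17, 40.
Maximum is 208, attained at B.
r = √208 ≈ 14.422.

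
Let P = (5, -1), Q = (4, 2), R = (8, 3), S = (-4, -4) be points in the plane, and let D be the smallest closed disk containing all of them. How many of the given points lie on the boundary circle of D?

A smallest enclosing disk is always determined by at most three of the input points on its boundary.
The farthest pair is R–S with squared distance 193. The circle on this segment as diameter has centre (2, -0.5) and r² = 193/4 = 48.25.
Check P: distance² to centre = 9.25 ≤ 48.25, so it lies inside.
All remaining points lie in this disk, and no smaller disk contains both endpoints, so this is the minimum enclosing circle.
The points at distance exactly r from the centre are R, S — 2 points.

2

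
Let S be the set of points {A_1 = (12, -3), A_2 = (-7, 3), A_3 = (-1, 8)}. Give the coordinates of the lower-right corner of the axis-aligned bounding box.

(12, -3)

x-range [-7, 12], y-range [-3, 8].
The lower-right corner is (12, -3).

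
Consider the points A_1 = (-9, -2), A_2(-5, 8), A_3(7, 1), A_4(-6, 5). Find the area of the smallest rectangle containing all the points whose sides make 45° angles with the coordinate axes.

In coordinates u = x + y, v = x − y the rectangle is axis-aligned; the map (x,y)→(u,v) scales areas by 2.
u-values: -11, 3, 8, -1; range = 8 − (-11) = 19.
v-values: -7, -13, 6, -11; range = 6 − (-13) = 19.
Area = (19 × 19) / 2 = 180.5.

180.5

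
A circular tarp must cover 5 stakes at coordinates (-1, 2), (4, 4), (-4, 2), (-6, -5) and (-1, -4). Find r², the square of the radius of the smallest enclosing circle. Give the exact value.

45.25

A smallest enclosing disk is always determined by at most three of the input points on its boundary.
The farthest pair is (4, 4)–(-6, -5) with squared distance 181. The circle on this segment as diameter has centre (-1, -0.5) and r² = 181/4 = 45.25.
Check (-1, 2): distance² to centre = 6.25 ≤ 45.25, so it lies inside.
All remaining points lie in this disk, and no smaller disk contains both endpoints, so this is the minimum enclosing circle.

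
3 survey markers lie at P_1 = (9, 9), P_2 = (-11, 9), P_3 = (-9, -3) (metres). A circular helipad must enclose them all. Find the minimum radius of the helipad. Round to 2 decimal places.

Side lengths²: P_1P_2² = 400, P_1P_3² = 468, P_2P_3² = 148.
Since P_1P_3² = 468 < 400 + 148 = 548, the triangle is acute, so the smallest enclosing circle is the circumcircle.
Circumcentre = (-1, 4.5), r² = 120.25.
r = √(120.25) ≈ 10.97.

10.97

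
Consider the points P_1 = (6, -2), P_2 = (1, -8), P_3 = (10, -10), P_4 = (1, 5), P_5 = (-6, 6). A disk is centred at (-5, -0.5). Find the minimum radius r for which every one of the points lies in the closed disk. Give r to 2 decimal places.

The required radius is the distance from (-5, -0.5) to the farthest point.
Squared distances: 123.25, 92.25, 315.25, 66.25, 43.25.
Maximum is 315.25, attained at P_3.
r = √(315.25) ≈ 17.76.

17.76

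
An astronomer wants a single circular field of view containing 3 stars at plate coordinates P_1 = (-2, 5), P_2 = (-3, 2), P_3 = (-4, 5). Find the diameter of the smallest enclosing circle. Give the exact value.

Side lengths²: P_1P_2² = 10, P_1P_3² = 4, P_2P_3² = 10.
Since P_2P_3² = 10 < 10 + 4 = 14, the triangle is acute, so the smallest enclosing circle is the circumcircle.
Circumcentre = (-3, 11/3), r² = 25/9.
Diameter = 2r = 2√(25/9) = 10/3.

10/3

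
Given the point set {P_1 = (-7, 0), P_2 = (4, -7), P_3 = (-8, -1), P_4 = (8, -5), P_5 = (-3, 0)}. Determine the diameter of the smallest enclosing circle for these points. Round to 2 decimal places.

By Welzl's lemma the MEC is supported by two points (diametrically opposite) or three points (on a circumcircle).
The farthest pair is P_3–P_4 with squared distance 272. The circle on this segment as diameter has centre (0, -3) and r² = 272/4 = 68.
Check P_1: distance² to centre = 58 ≤ 68, so it lies inside.
All remaining points lie in this disk, and no smaller disk contains both endpoints, so this is the minimum enclosing circle.
Diameter = 2r = 2√68 ≈ 16.49.

16.49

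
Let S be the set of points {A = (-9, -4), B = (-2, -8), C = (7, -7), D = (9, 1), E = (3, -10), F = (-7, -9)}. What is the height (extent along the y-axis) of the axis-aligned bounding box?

11

max y = 1, min y = -10, so height = 11.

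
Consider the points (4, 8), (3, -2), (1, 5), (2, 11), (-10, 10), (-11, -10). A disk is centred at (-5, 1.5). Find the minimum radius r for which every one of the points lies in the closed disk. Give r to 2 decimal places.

12.97

The required radius is the distance from (-5, 1.5) to the farthest point.
Squared distances: 123.25, 76.25, 48.25, 139.25, 97.25, 168.25.
Maximum is 168.25, attained at (-11, -10).
r = √(168.25) ≈ 12.97.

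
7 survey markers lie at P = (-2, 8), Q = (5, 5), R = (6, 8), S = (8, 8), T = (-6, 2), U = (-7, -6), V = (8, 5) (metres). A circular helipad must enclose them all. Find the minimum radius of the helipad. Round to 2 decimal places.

The minimum enclosing circle of a finite set is fixed by two of the points (as a diameter) or three (as a circumcircle).
The farthest pair is S–U with squared distance 421. The circle on this segment as diameter has centre (0.5, 1) and r² = 421/4 = 105.25.
Check P: distance² to centre = 55.25 ≤ 105.25, so it lies inside.
All remaining points lie in this disk, and no smaller disk contains both endpoints, so this is the minimum enclosing circle.
r = √(105.25) ≈ 10.26.

10.26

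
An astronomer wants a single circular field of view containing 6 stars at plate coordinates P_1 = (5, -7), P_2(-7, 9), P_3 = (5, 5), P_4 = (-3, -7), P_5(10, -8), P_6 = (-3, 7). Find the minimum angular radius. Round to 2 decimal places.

By Welzl's lemma the MEC is supported by two points (diametrically opposite) or three points (on a circumcircle).
The farthest pair is P_2–P_5 with squared distance 578. The circle on this segment as diameter has centre (1.5, 0.5) and r² = 578/4 = 144.5.
Check P_1: distance² to centre = 68.5 ≤ 144.5, so it lies inside.
All remaining points lie in this disk, and no smaller disk contains both endpoints, so this is the minimum enclosing circle.
r = √(144.5) ≈ 12.02.

12.02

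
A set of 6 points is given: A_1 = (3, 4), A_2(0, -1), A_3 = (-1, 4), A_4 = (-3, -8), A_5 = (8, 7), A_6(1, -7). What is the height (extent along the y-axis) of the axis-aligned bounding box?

max y = 7, min y = -8, so height = 15.

15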